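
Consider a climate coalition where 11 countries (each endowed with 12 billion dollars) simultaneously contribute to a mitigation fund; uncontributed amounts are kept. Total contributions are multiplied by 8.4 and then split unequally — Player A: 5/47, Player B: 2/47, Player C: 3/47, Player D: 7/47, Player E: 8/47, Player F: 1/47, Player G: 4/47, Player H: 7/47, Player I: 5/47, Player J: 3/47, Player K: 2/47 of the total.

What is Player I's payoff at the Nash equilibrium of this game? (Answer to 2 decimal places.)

44.17 billion dollars

A player with share s gets back 8.4·s per unit contributed, so full contribution is dominant for anyone with s > 1/8.4 = 0.1190 and zero contribution is dominant for anyone below.
The shares above 0.1190 belong to Player D, Player E and Player H, contributing 12 each; the remaining 8 contribute 0. Total contributed: 36.
Player I keeps 12 and receives 8.4 × 36 × 5/47 = 32.17 from the mitigation fund, for a payoff of 44.17.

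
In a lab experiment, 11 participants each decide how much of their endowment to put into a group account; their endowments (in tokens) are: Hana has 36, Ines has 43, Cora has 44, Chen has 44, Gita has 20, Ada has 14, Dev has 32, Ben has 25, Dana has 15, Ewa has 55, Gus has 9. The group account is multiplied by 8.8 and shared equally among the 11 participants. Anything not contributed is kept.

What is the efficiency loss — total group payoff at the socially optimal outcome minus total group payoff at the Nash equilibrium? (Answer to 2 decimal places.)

The private return per contributed unit is 8.8/11 = 0.8000 < 1 for every player regardless of endowment, so the Nash equilibrium is zero contribution and the group total is Σ E_j = 36 + 43 + 44 + 44 + 20 + 14 + 32 + 25 + 15 + 55 + 9 = 337.
Each contributed unit returns 8.800 to the group, so the social optimum is full contribution by everyone: group total = 8.800 × 337 = 2965.60.
Efficiency loss = (8.800 − 1) × 337 = 2628.60.

2628.60 tokens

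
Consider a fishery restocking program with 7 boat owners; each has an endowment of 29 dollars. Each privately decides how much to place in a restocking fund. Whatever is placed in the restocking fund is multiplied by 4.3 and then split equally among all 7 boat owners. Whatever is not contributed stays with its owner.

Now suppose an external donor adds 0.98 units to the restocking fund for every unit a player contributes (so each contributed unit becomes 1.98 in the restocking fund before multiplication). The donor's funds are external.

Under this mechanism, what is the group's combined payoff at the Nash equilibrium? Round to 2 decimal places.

1728.34 dollars

The effective private return per unit is now 4.3 × 1.98 / 7 = 1.2163 > 1, so every player's dominant strategy flips to full contribution.
So the Nash equilibrium is full contribution by all 7; the group earns 4.3 × 1.98 × 203 = 1728.34.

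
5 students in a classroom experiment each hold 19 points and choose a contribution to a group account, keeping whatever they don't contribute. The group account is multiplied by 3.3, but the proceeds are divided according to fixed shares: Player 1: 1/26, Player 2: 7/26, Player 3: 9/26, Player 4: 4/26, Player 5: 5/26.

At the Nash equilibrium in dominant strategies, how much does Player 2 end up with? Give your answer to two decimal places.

A player with share s gets back 3.3·s per unit contributed, so full contribution is dominant for anyone with s > 1/3.3 = 0.3030 and zero contribution is dominant for anyone below.
Player 3 alone (share 9/26) is above the threshold, contributing 19; the remaining 4 contribute 0. Total contributed: 19.
Player 2 keeps 19 and receives 3.3 × 19 × 7/26 = 16.88 from the group account, for a payoff of 35.88.

35.88 points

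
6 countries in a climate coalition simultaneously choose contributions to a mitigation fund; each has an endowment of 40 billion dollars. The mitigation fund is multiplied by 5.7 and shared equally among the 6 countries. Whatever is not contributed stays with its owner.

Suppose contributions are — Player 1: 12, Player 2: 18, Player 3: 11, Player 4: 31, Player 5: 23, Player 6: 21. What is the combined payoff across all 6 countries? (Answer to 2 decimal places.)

Total contributed: 12 + 18 + 11 + 31 + 23 + 21 = 116; total kept: 6 × 40 − 116 = 124.
The mitigation fund pays out 5.7 × 116 = 661.20 in aggregate.
Group total = 124 + 661.20 = 785.20.

785.20 billion dollars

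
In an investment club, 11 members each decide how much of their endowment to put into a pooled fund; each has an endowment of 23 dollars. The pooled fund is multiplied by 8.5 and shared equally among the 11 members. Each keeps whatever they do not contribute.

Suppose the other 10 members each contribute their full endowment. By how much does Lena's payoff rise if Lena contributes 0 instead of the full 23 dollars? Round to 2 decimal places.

5.23 dollars

Switching from a contribution of 23 to 0 lets Lena keep an extra 23 dollars, but lowers the pooled fund by 23, which costs Lena their own share of that drop: 8.5/11 × 23 = 17.77.
Net gain = 23 − 17.77 = 5.23. The private return per contributed unit (0.7727) is below 1, so free-riding is indeed the best response regardless of what the others do.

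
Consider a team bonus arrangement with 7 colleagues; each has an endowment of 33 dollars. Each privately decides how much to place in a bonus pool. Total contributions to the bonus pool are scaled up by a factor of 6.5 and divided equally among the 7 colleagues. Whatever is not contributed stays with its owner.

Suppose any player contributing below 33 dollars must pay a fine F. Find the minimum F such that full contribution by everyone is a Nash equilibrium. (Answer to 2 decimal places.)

Given the others contribute fully, the best deviation is to contribute 0 (any partial contribution still incurs the fine and gives up units whose private return 0.9286 is below 1).
Deviating from 33 to 0 saves 33 dollars but forfeits the deviator's share of the drop in the bonus pool: 6.5/7 × 33 = 30.64.
So the deviation gain is 33 − 30.64 = 2.36, and the fine must be at least 2.36 dollars to wipe it out.

2.36 dollars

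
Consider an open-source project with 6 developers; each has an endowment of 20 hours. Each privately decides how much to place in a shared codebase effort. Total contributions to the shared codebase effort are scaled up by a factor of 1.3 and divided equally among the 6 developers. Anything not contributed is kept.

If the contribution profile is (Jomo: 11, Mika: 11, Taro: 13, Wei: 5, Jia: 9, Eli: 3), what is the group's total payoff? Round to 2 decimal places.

Total contributed: 11 + 11 + 13 + 5 + 9 + 3 = 52; total kept: 6 × 20 − 52 = 68.
The shared codebase effort pays out 1.3 × 52 = 67.60 in aggregate.
Group total = 68 + 67.60 = 135.60.

135.60 hours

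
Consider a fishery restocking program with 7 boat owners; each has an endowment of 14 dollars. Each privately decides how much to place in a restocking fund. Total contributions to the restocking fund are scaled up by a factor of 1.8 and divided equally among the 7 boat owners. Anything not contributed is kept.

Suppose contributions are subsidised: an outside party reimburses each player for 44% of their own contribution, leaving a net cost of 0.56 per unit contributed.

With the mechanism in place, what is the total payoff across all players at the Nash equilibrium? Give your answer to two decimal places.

Even with the mechanism, each unit contributed returns only (1.8/7) / 0.56 = 0.4592 per unit of net cost, so contributing nothing is still dominant.
Everyone keeps their endowment and the group total is 7 × 14 = 98.

98.00 dollars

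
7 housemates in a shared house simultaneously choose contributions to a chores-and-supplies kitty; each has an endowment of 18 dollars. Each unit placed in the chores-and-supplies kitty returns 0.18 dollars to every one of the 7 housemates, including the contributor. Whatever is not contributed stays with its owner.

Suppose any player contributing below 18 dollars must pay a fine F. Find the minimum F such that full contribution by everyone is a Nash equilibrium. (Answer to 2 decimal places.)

Given the others contribute fully, the best deviation is to contribute 0 (any partial contribution still incurs the fine and gives up units whose private return 0.18 is below 1).
Deviating from 18 to 0 saves 18 dollars but forfeits the deviator's share of the drop in the chores-and-supplies kitty: 0.18 × 18 = 3.24.
So the deviation gain is 18 − 3.24 = 14.76, and the fine must be at least 14.76 dollars to wipe it out.

14.76 dollars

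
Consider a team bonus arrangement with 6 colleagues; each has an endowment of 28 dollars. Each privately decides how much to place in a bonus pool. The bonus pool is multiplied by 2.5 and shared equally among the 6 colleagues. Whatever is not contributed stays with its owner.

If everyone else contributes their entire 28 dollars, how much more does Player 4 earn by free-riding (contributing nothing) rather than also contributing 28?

16.33 dollars

Switching from a contribution of 28 to 0 lets Player 4 keep an extra 28 dollars, but lowers the bonus pool by 28, which costs Player 4 their own share of that drop: 2.5/6 × 28 = 11.67.
Net gain = 28 − 11.67 = 16.33. The private return per contributed unit (0.4167) is below 1, so free-riding is indeed the best response regardless of what the others do.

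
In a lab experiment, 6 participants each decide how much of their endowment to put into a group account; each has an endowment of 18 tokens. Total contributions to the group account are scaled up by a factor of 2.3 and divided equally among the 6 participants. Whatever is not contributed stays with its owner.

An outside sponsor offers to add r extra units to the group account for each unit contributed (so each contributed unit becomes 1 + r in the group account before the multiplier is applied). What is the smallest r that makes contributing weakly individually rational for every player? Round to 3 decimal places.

1.609

With matching at rate r, one contributed unit becomes (1 + r) in the group account and returns 2.3 × (1 + r) / 6 to the contributor.
Setting this equal to 1: 1 + r = 6/2.3 = 2.6087.
So the minimum matching rate is r = 2.6087 − 1 = 1.609.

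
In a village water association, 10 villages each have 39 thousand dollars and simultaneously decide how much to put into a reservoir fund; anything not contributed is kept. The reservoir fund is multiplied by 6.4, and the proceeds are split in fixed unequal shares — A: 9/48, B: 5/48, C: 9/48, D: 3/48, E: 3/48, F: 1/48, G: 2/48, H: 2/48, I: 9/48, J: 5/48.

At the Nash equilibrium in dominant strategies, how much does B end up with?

117.00 thousand dollars

A player with share s gets back 6.4·s per unit contributed, so full contribution is dominant for anyone with s > 1/6.4 = 0.1563 and zero contribution is dominant for anyone below.
A, C and I clear that bar, contributing 39 each; the remaining 7 contribute 0. Total contributed: 117.
B keeps 39 and receives 6.4 × 117 × 5/48 = 78.00 from the reservoir fund, for a payoff of 117.00.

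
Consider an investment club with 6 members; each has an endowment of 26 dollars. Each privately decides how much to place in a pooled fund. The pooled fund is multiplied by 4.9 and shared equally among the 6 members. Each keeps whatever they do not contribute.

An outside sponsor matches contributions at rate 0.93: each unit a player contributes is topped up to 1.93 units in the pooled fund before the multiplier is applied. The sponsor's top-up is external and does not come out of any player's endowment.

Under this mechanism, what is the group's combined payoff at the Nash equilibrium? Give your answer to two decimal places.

The effective private return per unit is now 4.9 × 1.93 / 6 = 1.5762 > 1, so every player's dominant strategy flips to full contribution.
So the Nash equilibrium is full contribution by all 6; the group earns 4.9 × 1.93 × 156 = 1475.29.

1475.29 dollars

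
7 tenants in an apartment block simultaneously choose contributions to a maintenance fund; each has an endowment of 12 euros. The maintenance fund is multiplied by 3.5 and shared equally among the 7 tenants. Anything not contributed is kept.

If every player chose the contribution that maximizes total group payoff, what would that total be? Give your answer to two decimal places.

Each contributed unit returns 3.500 to the group as a whole (0.5000 to each of 7 players), which exceeds 1, so the social optimum is full contribution: group total = 3.500 × 84 = 294.00.

294.00 euros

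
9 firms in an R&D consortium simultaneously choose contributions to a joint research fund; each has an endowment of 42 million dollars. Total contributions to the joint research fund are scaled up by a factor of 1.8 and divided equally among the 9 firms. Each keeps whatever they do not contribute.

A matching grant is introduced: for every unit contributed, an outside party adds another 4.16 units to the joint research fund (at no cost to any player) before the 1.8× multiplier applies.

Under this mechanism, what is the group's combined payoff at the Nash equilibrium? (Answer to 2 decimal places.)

3510.86 million dollars

Under the mechanism each unit contributed yields 1.8 × 5.16 / 9 = 1.0320 back to its contributor per unit of net cost, which exceeds 1, making full contribution the dominant choice for everyone.
At the Nash equilibrium everyone contributes 42. Group total payoff = 1.8 × 5.16 × 378 = 3510.86.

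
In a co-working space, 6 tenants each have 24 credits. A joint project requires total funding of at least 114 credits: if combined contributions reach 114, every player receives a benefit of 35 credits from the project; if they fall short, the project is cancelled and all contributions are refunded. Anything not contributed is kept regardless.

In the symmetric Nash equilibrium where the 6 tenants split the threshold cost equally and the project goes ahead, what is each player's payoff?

Equal share of the threshold: 114/6 = 19.
At this profile no one gains by cutting their contribution: any cut drops the total below 114, the project is cancelled, contributions are refunded, and the deviator ends with 24, which is less than 24 − 19 + 35 = 40. Contributing more than 19 just wastes the excess. So contributing exactly 19 is a best response.
Each player's payoff: 24 − 19 + 35 = 40.

40 credits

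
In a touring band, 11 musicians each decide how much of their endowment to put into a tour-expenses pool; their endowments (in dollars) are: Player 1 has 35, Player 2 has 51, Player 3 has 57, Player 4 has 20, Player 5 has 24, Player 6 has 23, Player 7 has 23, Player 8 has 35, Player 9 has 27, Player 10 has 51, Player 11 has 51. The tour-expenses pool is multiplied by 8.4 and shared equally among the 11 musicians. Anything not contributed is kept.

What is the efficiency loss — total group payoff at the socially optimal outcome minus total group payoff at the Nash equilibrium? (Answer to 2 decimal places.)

2937.80 dollars

The private return per contributed unit is 8.4/11 = 0.7636 < 1 for every player regardless of endowment, so the Nash equilibrium is zero contribution and the group total is Σ E_j = 35 + 51 + 57 + 20 + 24 + 23 + 23 + 35 + 27 + 51 + 51 = 397.
Each contributed unit returns 8.400 to the group, so the social optimum is full contribution by everyone: group total = 8.400 × 397 = 3334.80.
Efficiency loss = (8.400 − 1) × 397 = 2937.80.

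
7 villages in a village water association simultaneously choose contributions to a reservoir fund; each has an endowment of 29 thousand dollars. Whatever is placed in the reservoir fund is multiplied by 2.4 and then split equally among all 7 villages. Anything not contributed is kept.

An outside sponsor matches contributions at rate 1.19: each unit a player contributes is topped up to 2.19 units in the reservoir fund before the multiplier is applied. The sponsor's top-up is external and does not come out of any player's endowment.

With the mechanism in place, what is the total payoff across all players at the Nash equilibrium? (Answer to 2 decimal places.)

The effective private return is 2.4 × 2.19 / 7 = 0.7509, which is still under 1, so the mechanism doesn't change anyone's dominant strategy: zero contribution.
At the Nash equilibrium no one contributes; group total payoff = 7 × 29 = 203.

203.00 thousand dollars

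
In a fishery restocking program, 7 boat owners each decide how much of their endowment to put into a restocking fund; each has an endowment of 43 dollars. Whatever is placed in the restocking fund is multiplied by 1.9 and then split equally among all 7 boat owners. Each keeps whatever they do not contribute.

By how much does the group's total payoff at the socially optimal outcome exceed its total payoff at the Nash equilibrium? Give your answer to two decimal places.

270.90 dollars

Each contributed unit returns 1.9/7 = 0.2714 to its contributor — below 1 — so contributing 0 is dominant for every player. At the Nash equilibrium everyone keeps their 43, and the group total is 7 × 43 = 301.
Each contributed unit returns 1.900 to the group as a whole (0.2714 to each of 7 players), which exceeds 1, so the social optimum is full contribution: group total = 1.900 × 301 = 571.90.
Efficiency loss = 571.90 − 301 = 270.90.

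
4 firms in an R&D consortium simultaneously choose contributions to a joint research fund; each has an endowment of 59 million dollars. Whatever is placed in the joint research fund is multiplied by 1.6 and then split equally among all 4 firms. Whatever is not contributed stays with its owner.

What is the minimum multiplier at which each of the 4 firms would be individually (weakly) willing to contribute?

4

A contributed unit returns (multiplier)/4 to its contributor.
This reaches 1 exactly when the multiplier is 4.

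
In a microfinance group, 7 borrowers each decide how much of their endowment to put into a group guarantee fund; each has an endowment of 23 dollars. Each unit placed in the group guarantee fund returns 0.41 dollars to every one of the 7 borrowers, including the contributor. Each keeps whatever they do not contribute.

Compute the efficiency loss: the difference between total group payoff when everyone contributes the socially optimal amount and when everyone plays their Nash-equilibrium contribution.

The private return per contributed unit is 0.41 < 1, so contributing 0 is dominant for every player. At the Nash equilibrium everyone keeps their 23, and the group total is 7 × 23 = 161.
Each contributed unit returns 2.870 to the group as a whole (0.41 to each of 7 players), which exceeds 1, so the social optimum is full contribution: group total = 2.870 × 161 = 462.07.
Efficiency loss = 462.07 − 161 = 301.07.

301.07 dollars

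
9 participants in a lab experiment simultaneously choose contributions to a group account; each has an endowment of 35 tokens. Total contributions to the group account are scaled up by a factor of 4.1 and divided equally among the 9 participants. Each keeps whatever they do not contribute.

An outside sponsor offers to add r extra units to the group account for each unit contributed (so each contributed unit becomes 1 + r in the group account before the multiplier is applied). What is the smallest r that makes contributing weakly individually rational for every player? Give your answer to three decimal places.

1.195

With matching at rate r, one contributed unit becomes (1 + r) in the group account and returns 4.1 × (1 + r) / 9 to the contributor.
Setting this equal to 1: 1 + r = 9/4.1 = 2.1951.
So the minimum matching rate is r = 2.1951 − 1 = 1.195.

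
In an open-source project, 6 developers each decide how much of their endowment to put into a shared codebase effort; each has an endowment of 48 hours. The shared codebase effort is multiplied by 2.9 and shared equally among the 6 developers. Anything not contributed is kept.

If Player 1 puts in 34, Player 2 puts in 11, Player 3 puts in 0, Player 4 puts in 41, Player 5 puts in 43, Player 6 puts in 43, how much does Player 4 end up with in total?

90.13 hours

Total contributed: 34 + 11 + 0 + 41 + 43 + 43 = 172.
Each receives 2.9 × 172 / 6 = 83.13 from the shared codebase effort.
Player 4 keeps 48 − 41 = 7, so Player 4's payoff is 7 + 83.13 = 90.13.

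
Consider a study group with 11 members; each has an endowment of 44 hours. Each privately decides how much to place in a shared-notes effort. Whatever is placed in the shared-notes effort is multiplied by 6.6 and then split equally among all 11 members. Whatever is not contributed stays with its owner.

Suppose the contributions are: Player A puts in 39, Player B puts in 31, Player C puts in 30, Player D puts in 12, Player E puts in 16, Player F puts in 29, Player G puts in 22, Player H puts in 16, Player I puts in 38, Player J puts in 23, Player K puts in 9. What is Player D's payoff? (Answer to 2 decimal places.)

191.00 hours

Total contributed: 39 + 31 + 30 + 12 + 16 + 29 + 22 + 16 + 38 + 23 + 9 = 265.
Each receives 6.6 × 265 / 11 = 159.00 from the shared-notes effort.
Player D keeps 44 − 12 = 32, so Player D's payoff is 32 + 159.00 = 191.00.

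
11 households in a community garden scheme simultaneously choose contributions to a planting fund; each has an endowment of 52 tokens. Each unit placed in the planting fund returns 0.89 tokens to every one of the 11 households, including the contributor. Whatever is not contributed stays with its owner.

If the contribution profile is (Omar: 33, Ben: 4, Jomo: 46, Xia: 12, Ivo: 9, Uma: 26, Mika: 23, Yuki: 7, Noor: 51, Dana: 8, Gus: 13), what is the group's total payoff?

Total contributed: 33 + 4 + 46 + 12 + 9 + 26 + 23 + 7 + 51 + 8 + 13 = 232; total kept: 11 × 52 − 232 = 340.
The planting fund pays out 0.89 × 11 × 232 = 2271.28 in aggregate.
Group total = 340 + 2271.28 = 2611.28.

2611.28 tokens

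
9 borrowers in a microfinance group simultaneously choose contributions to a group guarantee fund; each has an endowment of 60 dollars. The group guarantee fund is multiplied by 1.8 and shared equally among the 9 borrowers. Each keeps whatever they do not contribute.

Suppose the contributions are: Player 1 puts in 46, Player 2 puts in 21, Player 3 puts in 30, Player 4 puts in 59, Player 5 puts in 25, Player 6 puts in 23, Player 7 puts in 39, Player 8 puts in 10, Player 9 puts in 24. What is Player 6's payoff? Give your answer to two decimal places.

92.40 dollars

Total contributed: 46 + 21 + 30 + 59 + 25 + 23 + 39 + 10 + 24 = 277.
Each receives 1.8 × 277 / 9 = 55.40 from the group guarantee fund.
Player 6 keeps 60 − 23 = 37, so Player 6's payoff is 37 + 55.40 = 92.40.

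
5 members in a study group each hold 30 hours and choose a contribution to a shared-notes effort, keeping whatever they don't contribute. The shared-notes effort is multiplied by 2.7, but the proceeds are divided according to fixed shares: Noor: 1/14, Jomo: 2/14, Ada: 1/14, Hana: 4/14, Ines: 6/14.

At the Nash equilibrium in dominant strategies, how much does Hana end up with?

53.14 hours

Player j's private return per contributed unit is 2.7 × (j's share). Contributing is weakly dominant for j when that share is at least 1/2.7 = 0.3704, and contributing 0 is dominant otherwise.
Ines alone (share 6/14) is above the threshold, contributing 30; the remaining 4 contribute 0. Total contributed: 30.
Hana keeps 30 and receives 2.7 × 30 × 4/14 = 23.14 from the shared-notes effort, for a payoff of 53.14.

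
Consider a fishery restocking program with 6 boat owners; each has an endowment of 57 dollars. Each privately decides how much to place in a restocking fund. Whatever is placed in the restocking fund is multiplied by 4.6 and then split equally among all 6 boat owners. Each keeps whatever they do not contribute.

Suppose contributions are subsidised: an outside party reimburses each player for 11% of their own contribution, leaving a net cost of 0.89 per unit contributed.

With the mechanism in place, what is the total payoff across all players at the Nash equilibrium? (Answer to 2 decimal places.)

The effective private return is (4.6/6) / 0.89 = 0.8614, which is still under 1, so the mechanism doesn't change anyone's dominant strategy: zero contribution.
At the Nash equilibrium no one contributes; group total payoff = 6 × 57 = 342.

342.00 dollars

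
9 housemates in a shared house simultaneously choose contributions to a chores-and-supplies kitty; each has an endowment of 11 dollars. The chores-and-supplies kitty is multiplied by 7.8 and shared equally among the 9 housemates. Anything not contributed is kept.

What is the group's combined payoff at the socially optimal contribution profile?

Each contributed unit returns 7.800 to the group as a whole (0.8667 to each of 9 players), which exceeds 1, so the social optimum is full contribution: group total = 7.800 × 99 = 772.20.

772.20 dollars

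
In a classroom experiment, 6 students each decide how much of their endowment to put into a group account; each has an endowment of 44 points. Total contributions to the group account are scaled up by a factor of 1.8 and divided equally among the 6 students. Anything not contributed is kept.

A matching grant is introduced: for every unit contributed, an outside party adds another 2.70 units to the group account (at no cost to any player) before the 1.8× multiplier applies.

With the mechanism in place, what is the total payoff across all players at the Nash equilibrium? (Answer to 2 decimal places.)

Under the mechanism each unit contributed yields 1.8 × 3.70 / 6 = 1.1100 back to its contributor per unit of net cost, which exceeds 1, making full contribution the dominant choice for everyone.
At the Nash equilibrium everyone contributes 44. Group total payoff = 1.8 × 3.70 × 264 = 1758.24.

1758.24 points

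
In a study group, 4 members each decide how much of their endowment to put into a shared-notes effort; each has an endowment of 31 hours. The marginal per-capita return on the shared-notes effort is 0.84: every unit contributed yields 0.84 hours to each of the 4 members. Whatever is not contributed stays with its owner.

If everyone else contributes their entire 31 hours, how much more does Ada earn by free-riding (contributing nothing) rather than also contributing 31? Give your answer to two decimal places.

4.96 hours

Switching from a contribution of 31 to 0 lets Ada keep an extra 31 hours, but lowers the shared-notes effort by 31, which costs Ada their own share of that drop: 0.84 × 31 = 26.04.
Net gain = 31 − 26.04 = 4.96. The private return per contributed unit (0.84) is below 1, so free-riding is indeed the best response regardless of what the others do.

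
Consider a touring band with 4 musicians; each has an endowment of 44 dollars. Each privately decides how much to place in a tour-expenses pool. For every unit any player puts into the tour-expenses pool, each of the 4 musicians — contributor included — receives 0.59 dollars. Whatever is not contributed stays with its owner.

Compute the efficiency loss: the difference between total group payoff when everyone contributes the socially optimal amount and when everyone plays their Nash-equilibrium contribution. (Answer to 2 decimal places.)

The private return per contributed unit is 0.59 < 1, so contributing 0 is dominant for every player. At the Nash equilibrium everyone keeps their 44, and the group total is 4 × 44 = 176.
Each contributed unit returns 2.360 to the group as a whole (0.59 to each of 4 players), which exceeds 1, so the social optimum is full contribution: group total = 2.360 × 176 = 415.36.
Efficiency loss = 415.36 − 176 = 239.36.

239.36 dollars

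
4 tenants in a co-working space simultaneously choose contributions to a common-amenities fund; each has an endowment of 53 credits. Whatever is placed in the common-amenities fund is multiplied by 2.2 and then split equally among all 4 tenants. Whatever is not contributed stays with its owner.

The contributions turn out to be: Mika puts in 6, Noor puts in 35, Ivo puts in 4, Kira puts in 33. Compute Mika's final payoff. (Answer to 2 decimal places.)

Total contributed: 6 + 35 + 4 + 33 = 78.
Each receives 2.2 × 78 / 4 = 42.90 from the common-amenities fund.
Mika keeps 53 − 6 = 47, so Mika's payoff is 47 + 42.90 = 89.90.

89.90 credits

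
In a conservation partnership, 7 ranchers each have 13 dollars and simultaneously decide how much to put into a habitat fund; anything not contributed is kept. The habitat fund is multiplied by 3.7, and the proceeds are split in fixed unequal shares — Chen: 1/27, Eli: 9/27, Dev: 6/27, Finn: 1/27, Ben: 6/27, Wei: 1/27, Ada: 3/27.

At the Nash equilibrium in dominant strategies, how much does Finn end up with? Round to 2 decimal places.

For player j, contributing a unit is worthwhile iff 3.7 × (j's share) ≥ 1, i.e. iff j's share is at least 0.2703.
Eli alone (share 9/27) is above the threshold, contributing 13; the remaining 6 contribute 0. Total contributed: 13.
Finn keeps 13 and receives 3.7 × 13 × 1/27 = 1.78 from the habitat fund, for a payoff of 14.78.

14.78 dollars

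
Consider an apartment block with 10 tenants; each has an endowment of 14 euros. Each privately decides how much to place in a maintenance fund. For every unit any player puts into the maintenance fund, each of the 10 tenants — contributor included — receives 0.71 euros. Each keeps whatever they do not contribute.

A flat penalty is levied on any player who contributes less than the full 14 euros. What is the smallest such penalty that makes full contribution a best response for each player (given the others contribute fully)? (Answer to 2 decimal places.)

4.06 euros

Given the others contribute fully, the best deviation is to contribute 0 (any partial contribution still incurs the fine and gives up units whose private return 0.71 is below 1).
Deviating from 14 to 0 saves 14 euros but forfeits the deviator's share of the drop in the maintenance fund: 0.71 × 14 = 9.94.
So the deviation gain is 14 − 9.94 = 4.06, and the fine must be at least 4.06 euros to wipe it out.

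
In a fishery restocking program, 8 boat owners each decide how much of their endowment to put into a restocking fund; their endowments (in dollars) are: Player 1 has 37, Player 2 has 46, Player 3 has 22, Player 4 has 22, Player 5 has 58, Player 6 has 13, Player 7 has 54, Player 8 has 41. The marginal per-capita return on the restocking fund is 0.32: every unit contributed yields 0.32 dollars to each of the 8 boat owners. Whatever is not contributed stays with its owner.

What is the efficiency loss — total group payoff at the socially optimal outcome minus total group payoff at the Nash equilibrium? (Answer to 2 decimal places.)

The private return per contributed unit is 0.32 < 1 for everyone, so the Nash equilibrium is zero contribution and the group total is Σ E_j = 37 + 46 + 22 + 22 + 58 + 13 + 54 + 41 = 293.
Each contributed unit returns 2.560 to the group, so the social optimum is full contribution by everyone: group total = 2.560 × 293 = 750.08.
Efficiency loss = (2.560 − 1) × 293 = 457.08.

457.08 dollars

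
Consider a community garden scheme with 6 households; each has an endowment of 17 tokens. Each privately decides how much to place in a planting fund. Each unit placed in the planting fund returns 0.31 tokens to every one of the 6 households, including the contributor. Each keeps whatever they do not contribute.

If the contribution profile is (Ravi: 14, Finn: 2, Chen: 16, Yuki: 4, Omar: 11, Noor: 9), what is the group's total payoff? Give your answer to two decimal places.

150.16 tokens

Total contributed: 14 + 2 + 16 + 4 + 11 + 9 = 56; total kept: 6 × 17 − 56 = 46.
The planting fund pays out 0.31 × 6 × 56 = 104.16 in aggregate.
Group total = 46 + 104.16 = 150.16.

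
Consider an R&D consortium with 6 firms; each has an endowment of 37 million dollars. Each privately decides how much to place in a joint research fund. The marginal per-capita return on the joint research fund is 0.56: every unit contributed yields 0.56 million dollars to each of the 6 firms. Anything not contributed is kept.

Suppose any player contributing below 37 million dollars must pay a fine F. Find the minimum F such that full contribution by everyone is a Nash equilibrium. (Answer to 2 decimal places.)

16.28 million dollars

Given the others contribute fully, the best deviation is to contribute 0 (any partial contribution still incurs the fine and gives up units whose private return 0.56 is below 1).
Deviating from 37 to 0 saves 37 million dollars but forfeits the deviator's share of the drop in the joint research fund: 0.56 × 37 = 20.72.
So the deviation gain is 37 − 20.72 = 16.28, and the fine must be at least 16.28 million dollars to wipe it out.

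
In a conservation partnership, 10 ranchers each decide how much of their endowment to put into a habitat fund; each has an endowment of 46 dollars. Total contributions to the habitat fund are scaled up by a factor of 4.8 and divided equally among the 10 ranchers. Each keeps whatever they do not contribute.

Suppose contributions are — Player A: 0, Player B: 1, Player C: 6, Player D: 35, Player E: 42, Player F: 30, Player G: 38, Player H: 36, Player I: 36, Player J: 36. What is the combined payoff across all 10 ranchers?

Total contributed: 0 + 1 + 6 + 35 + 42 + 30 + 38 + 36 + 36 + 36 = 260; total kept: 10 × 46 − 260 = 200.
The habitat fund pays out 4.8 × 260 = 1248.00 in aggregate.
Group total = 200 + 1248.00 = 1448.00.

1448.00 dollars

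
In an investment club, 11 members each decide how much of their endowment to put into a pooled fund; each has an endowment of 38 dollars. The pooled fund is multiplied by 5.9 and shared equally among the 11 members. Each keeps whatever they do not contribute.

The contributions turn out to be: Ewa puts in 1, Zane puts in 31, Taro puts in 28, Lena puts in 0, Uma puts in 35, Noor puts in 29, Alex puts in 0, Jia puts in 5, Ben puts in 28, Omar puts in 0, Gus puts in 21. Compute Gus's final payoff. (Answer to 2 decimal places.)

112.47 dollars

Total contributed: 1 + 31 + 28 + 0 + 35 + 29 + 0 + 5 + 28 + 0 + 21 = 178.
Each receives 5.9 × 178 / 11 = 95.47 from the pooled fund.
Gus keeps 38 − 21 = 17, so Gus's payoff is 17 + 95.47 = 112.47.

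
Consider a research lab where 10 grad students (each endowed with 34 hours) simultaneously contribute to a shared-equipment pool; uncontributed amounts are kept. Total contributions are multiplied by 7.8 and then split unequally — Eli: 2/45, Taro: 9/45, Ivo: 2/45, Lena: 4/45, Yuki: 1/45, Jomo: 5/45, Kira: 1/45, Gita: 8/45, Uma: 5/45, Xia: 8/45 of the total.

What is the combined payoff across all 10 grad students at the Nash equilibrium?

Each unit j contributes comes back to j as 7.8 × (j's share), so j prefers to contribute only if that share exceeds 1/7.8 = 0.1282; otherwise keeping the unit dominates.
Taro, Gita and Xia clear that bar, contributing 34 each; the remaining 7 contribute 0. Total contributed: 102.
The shared-equipment pool pays out 7.8 × 102 = 795.60 in total (split across the unequal shares, but the aggregate is all that matters for the group sum).
The 7 free-riders keep 34 each, adding 238. Group total = 238 + 795.60 = 1033.60.

1033.60 hours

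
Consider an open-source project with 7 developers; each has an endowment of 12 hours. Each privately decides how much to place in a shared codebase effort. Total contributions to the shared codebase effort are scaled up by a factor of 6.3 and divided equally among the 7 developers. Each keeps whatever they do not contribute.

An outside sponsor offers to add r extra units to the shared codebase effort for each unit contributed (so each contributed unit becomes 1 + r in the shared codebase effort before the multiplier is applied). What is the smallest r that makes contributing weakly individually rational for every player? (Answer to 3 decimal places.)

0.111

With matching at rate r, one contributed unit becomes (1 + r) in the shared codebase effort and returns 6.3 × (1 + r) / 7 to the contributor.
Setting this equal to 1: 1 + r = 7/6.3 = 1.1111.
So the minimum matching rate is r = 1.1111 − 1 = 0.111.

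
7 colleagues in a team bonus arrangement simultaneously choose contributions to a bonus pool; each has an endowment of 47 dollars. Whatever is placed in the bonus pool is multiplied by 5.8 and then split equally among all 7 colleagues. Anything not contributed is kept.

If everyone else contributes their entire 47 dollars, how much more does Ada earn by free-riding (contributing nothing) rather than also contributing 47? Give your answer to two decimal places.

Switching from a contribution of 47 to 0 lets Ada keep an extra 47 dollars, but lowers the bonus pool by 47, which costs Ada their own share of that drop: 5.8/7 × 47 = 38.94.
Net gain = 47 − 38.94 = 8.06. The private return per contributed unit (0.8286) is below 1, so free-riding is indeed the best response regardless of what the others do.

8.06 dollars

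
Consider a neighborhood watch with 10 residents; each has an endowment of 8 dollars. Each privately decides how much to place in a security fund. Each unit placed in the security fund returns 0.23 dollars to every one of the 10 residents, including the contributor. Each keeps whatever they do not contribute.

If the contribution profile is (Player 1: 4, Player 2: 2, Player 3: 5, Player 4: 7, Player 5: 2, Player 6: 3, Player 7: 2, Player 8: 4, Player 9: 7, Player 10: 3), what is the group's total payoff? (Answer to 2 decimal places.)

Total contributed: 4 + 2 + 5 + 7 + 2 + 3 + 2 + 4 + 7 + 3 = 39; total kept: 10 × 8 − 39 = 41.
The security fund pays out 0.23 × 10 × 39 = 89.70 in aggregate.
Group total = 41 + 89.70 = 130.70.

130.70 dollars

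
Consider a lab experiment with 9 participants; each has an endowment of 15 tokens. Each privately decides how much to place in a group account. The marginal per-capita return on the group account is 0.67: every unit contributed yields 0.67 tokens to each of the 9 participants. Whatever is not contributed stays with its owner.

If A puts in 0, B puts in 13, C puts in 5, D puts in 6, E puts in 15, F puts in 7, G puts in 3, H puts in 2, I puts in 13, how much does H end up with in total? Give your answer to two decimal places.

Total contributed: 0 + 13 + 5 + 6 + 15 + 7 + 3 + 2 + 13 = 64.
Each receives 0.67 × 64 = 42.88 from the group account.
H keeps 15 − 2 = 13, so H's payoff is 13 + 42.88 = 55.88.

55.88 tokens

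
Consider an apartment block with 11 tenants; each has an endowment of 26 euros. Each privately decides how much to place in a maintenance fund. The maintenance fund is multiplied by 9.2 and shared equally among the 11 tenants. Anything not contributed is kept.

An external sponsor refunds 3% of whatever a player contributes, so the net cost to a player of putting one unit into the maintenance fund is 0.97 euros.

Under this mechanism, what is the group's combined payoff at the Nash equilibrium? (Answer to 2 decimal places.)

With the mechanism, a contributed unit returns (9.2/11) / 0.97 = 0.8622 per unit of net cost — still below 1 — so contributing 0 remains dominant for every player.
Everyone keeps their endowment and the group total is 11 × 26 = 286.

286.00 euros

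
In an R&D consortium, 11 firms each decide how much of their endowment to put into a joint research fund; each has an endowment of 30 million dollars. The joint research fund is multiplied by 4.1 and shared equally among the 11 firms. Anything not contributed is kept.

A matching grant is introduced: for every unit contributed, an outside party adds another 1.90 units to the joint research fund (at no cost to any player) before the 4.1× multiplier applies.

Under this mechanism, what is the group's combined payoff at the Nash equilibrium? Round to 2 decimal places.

3923.70 million dollars

The effective private return per unit is now 4.1 × 2.90 / 11 = 1.0809 > 1, so every player's dominant strategy flips to full contribution.
So the Nash equilibrium is full contribution by all 11; the group earns 4.1 × 2.90 × 330 = 3923.70.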